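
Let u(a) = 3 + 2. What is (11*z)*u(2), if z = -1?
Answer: -55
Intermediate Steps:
u(a) = 5
(11*z)*u(2) = (11*(-1))*5 = -11*5 = -55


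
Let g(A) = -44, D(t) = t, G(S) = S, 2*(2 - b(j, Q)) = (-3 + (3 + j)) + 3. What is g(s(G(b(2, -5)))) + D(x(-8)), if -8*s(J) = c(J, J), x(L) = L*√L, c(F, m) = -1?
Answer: -44 - 16*I*√2 ≈ -44.0 - 22.627*I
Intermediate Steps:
b(j, Q) = ½ - j/2 (b(j, Q) = 2 - ((-3 + (3 + j)) + 3)/2 = 2 - (j + 3)/2 = 2 - (3 + j)/2 = 2 + (-3/2 - j/2) = ½ - j/2)
x(L) = L^(3/2)
s(J) = ⅛ (s(J) = -⅛*(-1) = ⅛)
g(s(G(b(2, -5)))) + D(x(-8)) = -44 + (-8)^(3/2) = -44 - 16*I*√2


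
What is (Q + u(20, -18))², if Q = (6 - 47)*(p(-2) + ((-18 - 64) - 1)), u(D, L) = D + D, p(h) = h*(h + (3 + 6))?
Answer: 16136289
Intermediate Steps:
p(h) = h*(9 + h) (p(h) = h*(h + 9) = h*(9 + h))
u(D, L) = 2*D
Q = 3977 (Q = (6 - 47)*(-2*(9 - 2) + ((-18 - 64) - 1)) = -41*(-2*7 + (-82 - 1)) = -41*(-14 - 83) = -41*(-97) = 3977)
(Q + u(20, -18))² = (3977 + 2*20)² = (3977 + 40)² = 4017² = 16136289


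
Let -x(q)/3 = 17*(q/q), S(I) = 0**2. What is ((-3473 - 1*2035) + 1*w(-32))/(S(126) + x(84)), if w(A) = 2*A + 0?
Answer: 5572/51 ≈ 109.25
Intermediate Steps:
w(A) = 2*A
S(I) = 0
x(q) = -51 (x(q) = -51*q/q = -51)
((-3473 - 1*2035) + 1*w(-32))/(S(126) + x(84)) = ((-3473 - 1*2035) + 1*(2*(-32)))/(0 - 51) = ((-3473 - 2035) + 1*(-64))/(-51) = (-5508 - 64)*(-1/51) = -5572*(-1/51) = 5572/51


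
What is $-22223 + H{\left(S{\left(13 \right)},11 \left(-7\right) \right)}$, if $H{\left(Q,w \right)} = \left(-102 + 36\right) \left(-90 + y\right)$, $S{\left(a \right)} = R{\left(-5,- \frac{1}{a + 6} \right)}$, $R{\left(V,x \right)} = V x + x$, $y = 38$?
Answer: $-18791$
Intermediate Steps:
$R{\left(V,x \right)} = x + V x$
$S{\left(a \right)} = \frac{4}{6 + a}$ ($S{\left(a \right)} = - \frac{1}{a + 6} \left(1 - 5\right) = - \frac{1}{6 + a} \left(-4\right) = \frac{4}{6 + a}$)
$H{\left(Q,w \right)} = 3432$ ($H{\left(Q,w \right)} = \left(-102 + 36\right) \left(-90 + 38\right) = \left(-66\right) \left(-52\right) = 3432$)
$-22223 + H{\left(S{\left(13 \right)},11 \left(-7\right) \right)} = -22223 + 3432 = -18791$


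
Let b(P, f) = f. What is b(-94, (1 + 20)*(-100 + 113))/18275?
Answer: 273/18275 ≈ 0.014938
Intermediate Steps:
b(-94, (1 + 20)*(-100 + 113))/18275 = ((1 + 20)*(-100 + 113))/18275 = (21*13)*(1/18275) = 273*(1/18275) = 273/18275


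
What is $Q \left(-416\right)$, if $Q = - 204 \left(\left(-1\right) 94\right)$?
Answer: $-7977216$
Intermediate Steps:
$Q = 19176$ ($Q = \left(-204\right) \left(-94\right) = 19176$)
$Q \left(-416\right) = 19176 \left(-416\right) = -7977216$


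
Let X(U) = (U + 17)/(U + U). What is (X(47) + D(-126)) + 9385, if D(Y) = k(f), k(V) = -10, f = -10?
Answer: 440657/47 ≈ 9375.7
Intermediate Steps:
D(Y) = -10
X(U) = (17 + U)/(2*U) (X(U) = (17 + U)/((2*U)) = (17 + U)*(1/(2*U)) = (17 + U)/(2*U))
(X(47) + D(-126)) + 9385 = ((½)*(17 + 47)/47 - 10) + 9385 = ((½)*(1/47)*64 - 10) + 9385 = (32/47 - 10) + 9385 = -438/47 + 9385 = 440657/47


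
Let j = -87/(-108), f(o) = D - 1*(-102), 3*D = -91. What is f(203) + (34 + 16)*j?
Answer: 2015/18 ≈ 111.94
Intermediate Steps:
D = -91/3 (D = (⅓)*(-91) = -91/3 ≈ -30.333)
f(o) = 215/3 (f(o) = -91/3 - 1*(-102) = -91/3 + 102 = 215/3)
j = 29/36 (j = -87*(-1/108) = 29/36 ≈ 0.80556)
f(203) + (34 + 16)*j = 215/3 + (34 + 16)*(29/36) = 215/3 + 50*(29/36) = 215/3 + 725/18 = 2015/18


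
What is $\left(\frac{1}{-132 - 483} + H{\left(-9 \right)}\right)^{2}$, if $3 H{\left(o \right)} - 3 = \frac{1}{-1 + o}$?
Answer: $\frac{1408969}{1512900} \approx 0.9313$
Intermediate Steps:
$H{\left(o \right)} = 1 + \frac{1}{3 \left(-1 + o\right)}$
$\left(\frac{1}{-132 - 483} + H{\left(-9 \right)}\right)^{2} = \left(\frac{1}{-132 - 483} + \frac{- \frac{2}{3} - 9}{-1 - 9}\right)^{2} = \left(\frac{1}{-615} + \frac{1}{-10} \left(- \frac{29}{3}\right)\right)^{2} = \left(- \frac{1}{615} - - \frac{29}{30}\right)^{2} = \left(- \frac{1}{615} + \frac{29}{30}\right)^{2} = \left(\frac{1187}{1230}\right)^{2} = \frac{1408969}{1512900}$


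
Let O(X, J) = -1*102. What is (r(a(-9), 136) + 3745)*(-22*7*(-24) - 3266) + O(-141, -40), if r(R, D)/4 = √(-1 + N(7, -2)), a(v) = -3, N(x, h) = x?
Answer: 1610248 + 1720*√6 ≈ 1.6145e+6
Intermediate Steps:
O(X, J) = -102
r(R, D) = 4*√6 (r(R, D) = 4*√(-1 + 7) = 4*√6)
(r(a(-9), 136) + 3745)*(-22*7*(-24) - 3266) + O(-141, -40) = (4*√6 + 3745)*(-22*7*(-24) - 3266) - 102 = (3745 + 4*√6)*(-154*(-24) - 3266) - 102 = (3745 + 4*√6)*(3696 - 3266) - 102 = (3745 + 4*√6)*430 - 102 = (1610350 + 1720*√6) - 102 = 1610248 + 1720*√6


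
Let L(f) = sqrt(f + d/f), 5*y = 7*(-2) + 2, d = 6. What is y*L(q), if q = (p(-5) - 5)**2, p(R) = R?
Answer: -6*sqrt(10006)/25 ≈ -24.007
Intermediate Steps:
y = -12/5 (y = (7*(-2) + 2)/5 = (-14 + 2)/5 = (1/5)*(-12) = -12/5 ≈ -2.4000)
q = 100 (q = (-5 - 5)**2 = (-10)**2 = 100)
L(f) = sqrt(f + 6/f)
y*L(q) = -12*sqrt(100 + 6/100)/5 = -12*sqrt(100 + 6*(1/100))/5 = -12*sqrt(100 + 3/50)/5 = -6*sqrt(10006)/25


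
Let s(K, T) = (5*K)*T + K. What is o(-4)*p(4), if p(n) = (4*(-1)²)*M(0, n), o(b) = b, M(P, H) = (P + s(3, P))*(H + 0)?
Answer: -192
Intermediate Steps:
s(K, T) = K + 5*K*T (s(K, T) = 5*K*T + K = K + 5*K*T)
M(P, H) = H*(3 + 16*P) (M(P, H) = (P + 3*(1 + 5*P))*(H + 0) = (P + (3 + 15*P))*H = (3 + 16*P)*H = H*(3 + 16*P))
p(n) = 12*n (p(n) = (4*(-1)²)*(n*(3 + 16*0)) = (4*1)*(n*(3 + 0)) = 4*(n*3) = 4*(3*n) = 12*n)
o(-4)*p(4) = -48*4 = -4*48 = -192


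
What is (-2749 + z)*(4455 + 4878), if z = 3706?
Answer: 8931681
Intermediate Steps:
(-2749 + z)*(4455 + 4878) = (-2749 + 3706)*(4455 + 4878) = 957*9333 = 8931681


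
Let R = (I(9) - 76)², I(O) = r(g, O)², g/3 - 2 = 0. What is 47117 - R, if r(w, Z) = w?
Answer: 45517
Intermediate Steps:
g = 6 (g = 6 + 3*0 = 6 + 0 = 6)
I(O) = 36 (I(O) = 6² = 36)
R = 1600 (R = (36 - 76)² = (-40)² = 1600)
47117 - R = 47117 - 1*1600 = 47117 - 1600 = 45517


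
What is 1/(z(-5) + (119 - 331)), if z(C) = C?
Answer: -1/217 ≈ -0.0046083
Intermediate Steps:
1/(z(-5) + (119 - 331)) = 1/(-5 + (119 - 331)) = 1/(-5 - 212) = 1/(-217) = -1/217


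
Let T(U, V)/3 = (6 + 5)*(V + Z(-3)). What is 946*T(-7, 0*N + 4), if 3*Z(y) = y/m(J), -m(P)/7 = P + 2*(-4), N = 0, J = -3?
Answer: 871266/7 ≈ 1.2447e+5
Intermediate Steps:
m(P) = 56 - 7*P (m(P) = -7*(P + 2*(-4)) = -7*(P - 8) = -7*(-8 + P) = 56 - 7*P)
Z(y) = y/231 (Z(y) = (y/(56 - 7*(-3)))/3 = (y/(56 + 21))/3 = (y/77)/3 = y/231)
T(U, V) = -3/7 + 33*V (T(U, V) = 3*((6 + 5)*(V + (1/231)*(-3))) = 3*(11*(V - 1/77)) = 3*(11*(-1/77 + V)) = 3*(-⅐ + 11*V) = -3/7 + 33*V)
946*T(-7, 0*N + 4) = 946*(-3/7 + 33*(0*0 + 4)) = 946*(-3/7 + 33*(0 + 4)) = 946*(-3/7 + 33*4) = 946*(-3/7 + 132) = 946*(921/7) = 871266/7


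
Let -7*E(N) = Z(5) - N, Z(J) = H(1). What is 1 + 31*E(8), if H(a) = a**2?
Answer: 32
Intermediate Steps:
Z(J) = 1 (Z(J) = 1**2 = 1)
E(N) = -1/7 + N/7 (E(N) = -(1 - N)/7 = -1/7 + N/7)
1 + 31*E(8) = 1 + 31*(-1/7 + (1/7)*8) = 1 + 31*(-1/7 + 8/7) = 1 + 31*1 = 1 + 31 = 32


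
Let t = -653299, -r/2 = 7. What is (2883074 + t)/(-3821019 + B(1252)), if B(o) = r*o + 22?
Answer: -89191/153541 ≈ -0.58089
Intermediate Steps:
r = -14 (r = -2*7 = -14)
B(o) = 22 - 14*o (B(o) = -14*o + 22 = 22 - 14*o)
(2883074 + t)/(-3821019 + B(1252)) = (2883074 - 653299)/(-3821019 + (22 - 14*1252)) = 2229775/(-3821019 + (22 - 17528)) = 2229775/(-3821019 - 17506) = 2229775/(-3838525) = 2229775*(-1/3838525) = -89191/153541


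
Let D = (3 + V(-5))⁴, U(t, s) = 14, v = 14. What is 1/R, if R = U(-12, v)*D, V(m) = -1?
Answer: 1/224 ≈ 0.0044643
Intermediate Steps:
D = 16 (D = (3 - 1)⁴ = 2⁴ = 16)
R = 224 (R = 14*16 = 224)
1/R = 1/224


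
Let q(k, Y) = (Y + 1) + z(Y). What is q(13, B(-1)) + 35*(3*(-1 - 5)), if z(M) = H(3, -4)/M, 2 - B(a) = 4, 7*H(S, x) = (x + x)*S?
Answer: -4405/7 ≈ -629.29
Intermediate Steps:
H(S, x) = 2*S*x/7 (H(S, x) = ((x + x)*S)/7 = ((2*x)*S)/7 = (2*S*x)/7 = 2*S*x/7)
B(a) = -2 (B(a) = 2 - 1*4 = 2 - 4 = -2)
z(M) = -24/(7*M) (z(M) = ((2/7)*3*(-4))/M = -24/(7*M))
q(k, Y) = 1 + Y - 24/(7*Y) (q(k, Y) = (Y + 1) - 24/(7*Y) = (1 + Y) - 24/(7*Y) = 1 + Y - 24/(7*Y))
q(13, B(-1)) + 35*(3*(-1 - 5)) = (1 - 2 - 24/7/(-2)) + 35*(3*(-1 - 5)) = (1 - 2 - 24/7*(-1/2)) + 35*(3*(-6)) = (1 - 2 + 12/7) + 35*(-18) = 5/7 - 630 = -4405/7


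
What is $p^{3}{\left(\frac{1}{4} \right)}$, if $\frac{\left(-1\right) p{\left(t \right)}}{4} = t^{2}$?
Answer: $- \frac{1}{64} \approx -0.015625$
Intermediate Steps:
$p{\left(t \right)} = - 4 t^{2}$
$p^{3}{\left(\frac{1}{4} \right)} = \left(- 4 \left(\frac{1}{4}\right)^{2}\right)^{3} = \left(- \frac{4}{16}\right)^{3} = \left(\left(-4\right) \frac{1}{16}\right)^{3} = \left(- \frac{1}{4}\right)^{3} = - \frac{1}{64}$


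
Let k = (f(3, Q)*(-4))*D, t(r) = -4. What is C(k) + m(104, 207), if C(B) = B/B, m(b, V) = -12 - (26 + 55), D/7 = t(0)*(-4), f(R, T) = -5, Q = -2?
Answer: -92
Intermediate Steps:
D = 112 (D = 7*(-4*(-4)) = 7*16 = 112)
m(b, V) = -93 (m(b, V) = -12 - 1*81 = -12 - 81 = -93)
k = 2240 (k = -5*(-4)*112 = 20*112 = 2240)
C(B) = 1
C(k) + m(104, 207) = 1 - 93 = -92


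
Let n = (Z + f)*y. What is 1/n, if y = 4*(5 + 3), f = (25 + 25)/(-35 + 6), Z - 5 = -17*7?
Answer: -29/107392 ≈ -0.00027004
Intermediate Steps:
Z = -114 (Z = 5 - 17*7 = 5 - 119 = -114)
f = -50/29 (f = 50/(-29) = 50*(-1/29) = -50/29 ≈ -1.7241)
y = 32 (y = 4*8 = 32)
n = -107392/29 (n = (-114 - 50/29)*32 = -3356/29*32 = -107392/29 ≈ -3703.2)
1/n = 1/(-107392/29) = -29/107392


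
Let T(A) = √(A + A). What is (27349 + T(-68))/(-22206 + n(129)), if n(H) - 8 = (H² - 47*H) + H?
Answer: -27349/11491 - 2*I*√34/11491 ≈ -2.38 - 0.0010149*I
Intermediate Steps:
n(H) = 8 + H² - 46*H (n(H) = 8 + ((H² - 47*H) + H) = 8 + (H² - 46*H) = 8 + H² - 46*H)
T(A) = √2*√A (T(A) = √(2*A) = √2*√A)
(27349 + T(-68))/(-22206 + n(129)) = (27349 + √2*√(-68))/(-22206 + (8 + 129² - 46*129)) = (27349 + √2*(2*I*√17))/(-22206 + (8 + 16641 - 5934)) = (27349 + 2*I*√34)/(-22206 + 10715) = (27349 + 2*I*√34)/(-11491) = (27349 + 2*I*√34)*(-1/11491) = -27349/11491 - 2*I*√34/11491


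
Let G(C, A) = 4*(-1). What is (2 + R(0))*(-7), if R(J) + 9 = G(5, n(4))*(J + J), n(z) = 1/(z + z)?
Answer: 49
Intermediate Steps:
n(z) = 1/(2*z)
G(C, A) = -4
R(J) = -9 - 8*J (R(J) = -9 - 4*(J + J) = -9 - 8*J)
(2 + R(0))*(-7) = (2 + (-9 - 8*0))*(-7) = (2 + (-9 + 0))*(-7) = (2 - 9)*(-7) = -7*(-7) = 49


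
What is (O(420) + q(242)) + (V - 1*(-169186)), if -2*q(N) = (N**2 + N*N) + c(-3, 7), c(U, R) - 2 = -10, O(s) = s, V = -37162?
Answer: 73884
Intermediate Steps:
c(U, R) = -8 (c(U, R) = 2 - 10 = -8)
q(N) = 4 - N**2 (q(N) = -((N**2 + N*N) - 8)/2 = -((N**2 + N**2) - 8)/2 = -(2*N**2 - 8)/2 = -(-8 + 2*N**2)/2 = 4 - N**2)
(O(420) + q(242)) + (V - 1*(-169186)) = (420 + (4 - 1*242**2)) + (-37162 - 1*(-169186)) = (420 + (4 - 1*58564)) + (-37162 + 169186) = (420 + (4 - 58564)) + 132024 = (420 - 58560) + 132024 = -58140 + 132024 = 73884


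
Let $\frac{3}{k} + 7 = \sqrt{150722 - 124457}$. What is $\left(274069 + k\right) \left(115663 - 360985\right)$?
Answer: $- \frac{881318417173425}{13108} - \frac{367983 \sqrt{26265}}{13108} \approx -6.7235 \cdot 10^{10}$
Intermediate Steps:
$k = \frac{3}{-7 + \sqrt{26265}}$ ($k = \frac{3}{-7 + \sqrt{150722 - 124457}} = \frac{3}{-7 + \sqrt{26265}} \approx 0.019347$)
$\left(274069 + k\right) \left(115663 - 360985\right) = \left(274069 + \left(\frac{21}{26216} + \frac{3 \sqrt{26265}}{26216}\right)\right) \left(115663 - 360985\right) = \left(\frac{7184992925}{26216} + \frac{3 \sqrt{26265}}{26216}\right) \left(-245322\right) = - \frac{881318417173425}{13108} - \frac{367983 \sqrt{26265}}{13108}$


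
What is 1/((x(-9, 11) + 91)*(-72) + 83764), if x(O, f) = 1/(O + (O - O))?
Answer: 1/77220 ≈ 1.2950e-5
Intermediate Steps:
x(O, f) = 1/O (x(O, f) = 1/(O + 0) = 1/O)
1/((x(-9, 11) + 91)*(-72) + 83764) = 1/((1/(-9) + 91)*(-72) + 83764) = 1/((-1/9 + 91)*(-72) + 83764) = 1/((818/9)*(-72) + 83764) = 1/(-6544 + 83764) = 1/77220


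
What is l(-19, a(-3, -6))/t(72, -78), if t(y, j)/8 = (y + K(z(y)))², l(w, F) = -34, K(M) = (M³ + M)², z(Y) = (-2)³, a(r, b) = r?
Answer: -17/292620411136 ≈ -5.8096e-11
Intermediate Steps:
z(Y) = -8
K(M) = (M + M³)²
t(y, j) = 8*(270400 + y)² (t(y, j) = 8*(y + (-8)²*(1 + (-8)²)²)² = 8*(y + 64*(1 + 64)²)² = 8*(y + 64*65²)² = 8*(y + 64*4225)² = 8*(y + 270400)² = 8*(270400 + y)²)
l(-19, a(-3, -6))/t(72, -78) = -34*1/(8*(270400 + 72)²) = -34/(8*270472²) = -34/(8*73155102784) = -34/585240822272 = -34*1/585240822272 = -17/292620411136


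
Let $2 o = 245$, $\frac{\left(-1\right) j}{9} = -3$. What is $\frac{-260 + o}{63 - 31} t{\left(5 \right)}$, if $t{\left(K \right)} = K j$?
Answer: $- \frac{37125}{64} \approx -580.08$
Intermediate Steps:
$j = 27$ ($j = \left(-9\right) \left(-3\right) = 27$)
$o = \frac{245}{2}$ ($o = \frac{1}{2} \cdot 245 = \frac{245}{2} \approx 122.5$)
$t{\left(K \right)} = 27 K$ ($t{\left(K \right)} = K 27 = 27 K$)
$\frac{-260 + o}{63 - 31} t{\left(5 \right)} = \frac{-260 + \frac{245}{2}}{63 - 31} \cdot 27 \cdot 5 = - \frac{275}{2 \cdot 32} \cdot 135 = \left(- \frac{275}{2}\right) \frac{1}{32} \cdot 135 = \left(- \frac{275}{64}\right) 135 = - \frac{37125}{64}$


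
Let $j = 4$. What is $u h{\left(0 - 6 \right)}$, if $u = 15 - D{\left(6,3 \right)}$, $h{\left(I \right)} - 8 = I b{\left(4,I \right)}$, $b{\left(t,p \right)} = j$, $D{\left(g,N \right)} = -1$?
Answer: $-256$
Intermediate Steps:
$b{\left(t,p \right)} = 4$
$h{\left(I \right)} = 8 + 4 I$ ($h{\left(I \right)} = 8 + I 4 = 8 + 4 I$)
$u = 16$ ($u = 15 - -1 = 15 + 1 = 16$)
$u h{\left(0 - 6 \right)} = 16 \left(8 + 4 \left(0 - 6\right)\right) = 16 \left(8 + 4 \left(-6\right)\right) = 16 \left(8 - 24\right) = 16 \left(-16\right) = -256$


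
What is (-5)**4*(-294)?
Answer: -183750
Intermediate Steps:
(-5)**4*(-294) = 625*(-294) = -183750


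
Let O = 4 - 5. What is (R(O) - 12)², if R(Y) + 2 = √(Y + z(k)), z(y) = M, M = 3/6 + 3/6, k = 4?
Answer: 196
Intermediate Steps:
M = 1 (M = 3*(⅙) + 3*(⅙) = ½ + ½ = 1)
z(y) = 1
O = -1
R(Y) = -2 + √(1 + Y) (R(Y) = -2 + √(Y + 1) = -2 + √(1 + Y))
(R(O) - 12)² = ((-2 + √(1 - 1)) - 12)² = ((-2 + √0) - 12)² = ((-2 + 0) - 12)² = (-2 - 12)² = (-14)² = 196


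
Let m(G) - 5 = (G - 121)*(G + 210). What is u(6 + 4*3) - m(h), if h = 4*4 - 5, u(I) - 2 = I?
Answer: 24325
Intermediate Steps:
u(I) = 2 + I
h = 11 (h = 16 - 5 = 11)
m(G) = 5 + (-121 + G)*(210 + G) (m(G) = 5 + (G - 121)*(G + 210) = 5 + (-121 + G)*(210 + G))
u(6 + 4*3) - m(h) = (2 + (6 + 4*3)) - (-25405 + 11**2 + 89*11) = (2 + (6 + 12)) - (-25405 + 121 + 979) = (2 + 18) - 1*(-24305) = 20 + 24305 = 24325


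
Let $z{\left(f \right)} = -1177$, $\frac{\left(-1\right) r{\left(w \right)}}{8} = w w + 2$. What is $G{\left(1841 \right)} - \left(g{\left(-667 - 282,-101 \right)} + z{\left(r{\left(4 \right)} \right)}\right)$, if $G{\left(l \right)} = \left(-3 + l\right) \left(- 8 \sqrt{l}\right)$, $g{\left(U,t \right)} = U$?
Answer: $2126 - 14704 \sqrt{1841} \approx -6.2878 \cdot 10^{5}$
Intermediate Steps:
$r{\left(w \right)} = -16 - 8 w^{2}$ ($r{\left(w \right)} = - 8 \left(w w + 2\right) = - 8 \left(w^{2} + 2\right) = - 8 \left(2 + w^{2}\right) = -16 - 8 w^{2}$)
$G{\left(l \right)} = - 8 \sqrt{l} \left(-3 + l\right)$
$G{\left(1841 \right)} - \left(g{\left(-667 - 282,-101 \right)} + z{\left(r{\left(4 \right)} \right)}\right) = 8 \sqrt{1841} \left(3 - 1841\right) - \left(\left(-667 - 282\right) - 1177\right) = 8 \sqrt{1841} \left(3 - 1841\right) - \left(-949 - 1177\right) = 8 \sqrt{1841} \left(-1838\right) - -2126 = - 14704 \sqrt{1841} + 2126 = 2126 - 14704 \sqrt{1841}$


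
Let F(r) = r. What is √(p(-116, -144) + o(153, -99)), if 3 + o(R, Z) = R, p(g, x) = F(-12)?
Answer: √138 ≈ 11.747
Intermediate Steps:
p(g, x) = -12
o(R, Z) = -3 + R
√(p(-116, -144) + o(153, -99)) = √(-12 + (-3 + 153)) = √(-12 + 150) = √138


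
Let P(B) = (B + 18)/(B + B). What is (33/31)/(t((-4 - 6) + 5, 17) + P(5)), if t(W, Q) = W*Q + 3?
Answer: -330/24707 ≈ -0.013357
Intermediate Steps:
t(W, Q) = 3 + Q*W (t(W, Q) = Q*W + 3 = 3 + Q*W)
P(B) = (18 + B)/(2*B) (P(B) = (18 + B)/((2*B)) = (18 + B)*(1/(2*B)) = (18 + B)/(2*B))
(33/31)/(t((-4 - 6) + 5, 17) + P(5)) = (33/31)/((3 + 17*((-4 - 6) + 5)) + (½)*(18 + 5)/5) = (33*(1/31))/((3 + 17*(-10 + 5)) + (½)*(⅕)*23) = 33/(31*((3 + 17*(-5)) + 23/10)) = 33/(31*((3 - 85) + 23/10)) = 33/(31*(-82 + 23/10)) = 33/(31*(-797/10)) = (33/31)*(-10/797) = -330/24707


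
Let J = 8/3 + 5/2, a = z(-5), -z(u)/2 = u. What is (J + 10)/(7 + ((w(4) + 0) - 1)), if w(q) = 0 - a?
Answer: -91/24 ≈ -3.7917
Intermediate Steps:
z(u) = -2*u
a = 10 (a = -2*(-5) = 10)
w(q) = -10 (w(q) = 0 - 1*10 = 0 - 10 = -10)
J = 31/6 (J = 8*(1/3) + 5*(1/2) = 8/3 + 5/2 = 31/6 ≈ 5.1667)
(J + 10)/(7 + ((w(4) + 0) - 1)) = (31/6 + 10)/(7 + ((-10 + 0) - 1)) = 91/(6*(7 + (-10 - 1))) = 91/(6*(7 - 11)) = (91/6)/(-4) = (91/6)*(-1/4) = -91/24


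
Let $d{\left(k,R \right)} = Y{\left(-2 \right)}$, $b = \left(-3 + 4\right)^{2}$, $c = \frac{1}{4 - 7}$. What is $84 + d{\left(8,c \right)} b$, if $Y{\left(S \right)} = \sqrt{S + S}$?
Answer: $84 + 2 i \approx 84.0 + 2.0 i$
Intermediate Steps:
$c = - \frac{1}{3}$ ($c = \frac{1}{4 - 7} = \frac{1}{-3} = - \frac{1}{3} \approx -0.33333$)
$b = 1$ ($b = 1^{2} = 1$)
$Y{\left(S \right)} = \sqrt{2} \sqrt{S}$ ($Y{\left(S \right)} = \sqrt{2 S} = \sqrt{2} \sqrt{S}$)
$d{\left(k,R \right)} = 2 i$ ($d{\left(k,R \right)} = \sqrt{2} \sqrt{-2} = \sqrt{2} i \sqrt{2} = 2 i$)
$84 + d{\left(8,c \right)} b = 84 + 2 i 1 = 84 + 2 i$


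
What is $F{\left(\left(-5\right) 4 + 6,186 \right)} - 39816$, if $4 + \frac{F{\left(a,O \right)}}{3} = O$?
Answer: $-39270$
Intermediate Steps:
$F{\left(a,O \right)} = -12 + 3 O$
$F{\left(\left(-5\right) 4 + 6,186 \right)} - 39816 = \left(-12 + 3 \cdot 186\right) - 39816 = \left(-12 + 558\right) - 39816 = 546 - 39816 = -39270$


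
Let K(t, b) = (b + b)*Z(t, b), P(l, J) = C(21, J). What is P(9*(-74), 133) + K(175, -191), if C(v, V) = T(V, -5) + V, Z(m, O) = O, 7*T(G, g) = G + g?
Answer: 511793/7 ≈ 73113.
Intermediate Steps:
T(G, g) = G/7 + g/7 (T(G, g) = (G + g)/7 = G/7 + g/7)
C(v, V) = -5/7 + 8*V/7 (C(v, V) = (V/7 + (1/7)*(-5)) + V = (V/7 - 5/7) + V = (-5/7 + V/7) + V = -5/7 + 8*V/7)
P(l, J) = -5/7 + 8*J/7
K(t, b) = 2*b**2 (K(t, b) = (b + b)*b = (2*b)*b = 2*b**2)
P(9*(-74), 133) + K(175, -191) = (-5/7 + (8/7)*133) + 2*(-191)**2 = (-5/7 + 152) + 2*36481 = 1059/7 + 72962 = 511793/7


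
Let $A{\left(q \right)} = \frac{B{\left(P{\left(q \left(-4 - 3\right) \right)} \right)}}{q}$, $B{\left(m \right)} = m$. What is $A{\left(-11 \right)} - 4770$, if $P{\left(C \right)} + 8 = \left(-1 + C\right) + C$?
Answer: $- \frac{52615}{11} \approx -4783.2$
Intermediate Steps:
$P{\left(C \right)} = -9 + 2 C$ ($P{\left(C \right)} = -8 + \left(\left(-1 + C\right) + C\right) = -8 + \left(-1 + 2 C\right) = -9 + 2 C$)
$A{\left(q \right)} = \frac{-9 - 14 q}{q}$ ($A{\left(q \right)} = \frac{-9 + 2 q \left(-4 - 3\right)}{q} = \frac{-9 + 2 q \left(-7\right)}{q} = \frac{-9 + 2 \left(- 7 q\right)}{q} = \frac{-9 - 14 q}{q}$)
$A{\left(-11 \right)} - 4770 = \left(-14 - \frac{9}{-11}\right) - 4770 = \left(-14 - - \frac{9}{11}\right) - 4770 = \left(-14 + \frac{9}{11}\right) - 4770 = - \frac{145}{11} - 4770 = - \frac{52615}{11}$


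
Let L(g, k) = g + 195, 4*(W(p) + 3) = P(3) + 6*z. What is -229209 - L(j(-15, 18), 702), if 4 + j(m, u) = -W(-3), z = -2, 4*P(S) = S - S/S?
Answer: -1835247/8 ≈ -2.2941e+5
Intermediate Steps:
P(S) = -1/4 + S/4 (P(S) = (S - S/S)/4 = (S - 1*1)/4 = (S - 1)/4 = (-1 + S)/4 = -1/4 + S/4)
W(p) = -47/8 (W(p) = -3 + ((-1/4 + (1/4)*3) + 6*(-2))/4 = -3 + ((-1/4 + 3/4) - 12)/4 = -3 + (1/2 - 12)/4 = -3 + (1/4)*(-23/2) = -3 - 23/8 = -47/8)
j(m, u) = 15/8 (j(m, u) = -4 - 1*(-47/8) = -4 + 47/8 = 15/8)
L(g, k) = 195 + g
-229209 - L(j(-15, 18), 702) = -229209 - (195 + 15/8) = -229209 - 1*1575/8 = -229209 - 1575/8 = -1835247/8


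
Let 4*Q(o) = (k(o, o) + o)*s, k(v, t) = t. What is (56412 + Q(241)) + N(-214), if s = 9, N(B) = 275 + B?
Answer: 115115/2 ≈ 57558.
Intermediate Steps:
Q(o) = 9*o/2 (Q(o) = ((o + o)*9)/4 = ((2*o)*9)/4 = (18*o)/4 = 9*o/2)
(56412 + Q(241)) + N(-214) = (56412 + (9/2)*241) + (275 - 214) = (56412 + 2169/2) + 61 = 114993/2 + 61 = 115115/2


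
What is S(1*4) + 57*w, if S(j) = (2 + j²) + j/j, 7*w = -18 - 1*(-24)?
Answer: 475/7 ≈ 67.857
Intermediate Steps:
w = 6/7 (w = (-18 - 1*(-24))/7 = (-18 + 24)/7 = (⅐)*6 = 6/7 ≈ 0.85714)
S(j) = 3 + j² (S(j) = (2 + j²) + 1 = 3 + j²)
S(1*4) + 57*w = (3 + (1*4)²) + 57*(6/7) = (3 + 4²) + 342/7 = (3 + 16) + 342/7 = 19 + 342/7 = 475/7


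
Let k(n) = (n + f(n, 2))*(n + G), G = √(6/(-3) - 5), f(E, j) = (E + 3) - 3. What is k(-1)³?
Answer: -160 + 32*I*√7 ≈ -160.0 + 84.664*I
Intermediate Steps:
f(E, j) = E (f(E, j) = (3 + E) - 3 = E)
G = I*√7 (G = √(6*(-⅓) - 5) = √(-2 - 5) = √(-7) = I*√7 ≈ 2.6458*I)
k(n) = 2*n*(n + I*√7) (k(n) = (n + n)*(n + I*√7) = (2*n)*(n + I*√7) = 2*n*(n + I*√7))
k(-1)³ = (2*(-1)*(-1 + I*√7))³ = (2 - 2*I*√7)³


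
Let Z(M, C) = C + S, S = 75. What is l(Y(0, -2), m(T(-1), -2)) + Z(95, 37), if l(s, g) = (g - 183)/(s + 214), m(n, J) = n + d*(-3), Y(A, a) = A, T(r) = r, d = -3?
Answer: 23793/214 ≈ 111.18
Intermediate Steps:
m(n, J) = 9 + n (m(n, J) = n - 3*(-3) = n + 9 = 9 + n)
l(s, g) = (-183 + g)/(214 + s)
Z(M, C) = 75 + C (Z(M, C) = C + 75 = 75 + C)
l(Y(0, -2), m(T(-1), -2)) + Z(95, 37) = (-183 + (9 - 1))/(214 + 0) + (75 + 37) = (-183 + 8)/214 + 112 = (1/214)*(-175) + 112 = -175/214 + 112 = 23793/214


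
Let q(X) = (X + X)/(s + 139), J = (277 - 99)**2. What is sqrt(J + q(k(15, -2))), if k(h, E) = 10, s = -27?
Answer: 3*sqrt(690011)/14 ≈ 178.00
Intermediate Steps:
J = 31684 (J = 178**2 = 31684)
q(X) = X/56 (q(X) = (X + X)/(-27 + 139) = (2*X)/112 = (2*X)*(1/112) = X/56)
sqrt(J + q(k(15, -2))) = sqrt(31684 + (1/56)*10) = sqrt(31684 + 5/28) = sqrt(887157/28) = 3*sqrt(690011)/14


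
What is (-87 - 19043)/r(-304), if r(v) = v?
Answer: 9565/152 ≈ 62.928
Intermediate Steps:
(-87 - 19043)/r(-304) = (-87 - 19043)/(-304) = -19130*(-1/304) = 9565/152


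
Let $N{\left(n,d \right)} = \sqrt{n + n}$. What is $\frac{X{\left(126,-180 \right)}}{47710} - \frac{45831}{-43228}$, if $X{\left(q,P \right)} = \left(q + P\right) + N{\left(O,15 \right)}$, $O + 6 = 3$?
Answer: $\frac{1092131349}{1031203940} + \frac{i \sqrt{6}}{47710} \approx 1.0591 + 5.1341 \cdot 10^{-5} i$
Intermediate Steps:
$O = -3$ ($O = -6 + 3 = -3$)
$N{\left(n,d \right)} = \sqrt{2} \sqrt{n}$ ($N{\left(n,d \right)} = \sqrt{2 n} = \sqrt{2} \sqrt{n}$)
$X{\left(q,P \right)} = P + q + i \sqrt{6}$ ($X{\left(q,P \right)} = \left(q + P\right) + \sqrt{2} \sqrt{-3} = \left(P + q\right) + \sqrt{2} i \sqrt{3} = \left(P + q\right) + i \sqrt{6} = P + q + i \sqrt{6}$)
$\frac{X{\left(126,-180 \right)}}{47710} - \frac{45831}{-43228} = \frac{-180 + 126 + i \sqrt{6}}{47710} - \frac{45831}{-43228} = \left(-54 + i \sqrt{6}\right) \frac{1}{47710} - - \frac{45831}{43228} = \left(- \frac{27}{23855} + \frac{i \sqrt{6}}{47710}\right) + \frac{45831}{43228} = \frac{1092131349}{1031203940} + \frac{i \sqrt{6}}{47710}$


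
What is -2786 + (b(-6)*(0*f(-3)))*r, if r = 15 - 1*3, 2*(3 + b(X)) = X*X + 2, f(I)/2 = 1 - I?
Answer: -2786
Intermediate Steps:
f(I) = 2 - 2*I (f(I) = 2*(1 - I) = 2 - 2*I)
b(X) = -2 + X²/2 (b(X) = -3 + (X*X + 2)/2 = -3 + (X² + 2)/2 = -3 + (2 + X²)/2 = -3 + (1 + X²/2) = -2 + X²/2)
r = 12 (r = 15 - 3 = 12)
-2786 + (b(-6)*(0*f(-3)))*r = -2786 + ((-2 + (½)*(-6)²)*(0*(2 - 2*(-3))))*12 = -2786 + ((-2 + (½)*36)*(0*(2 + 6)))*12 = -2786 + ((-2 + 18)*(0*8))*12 = -2786 + (16*0)*12 = -2786 + 0*12 = -2786 + 0 = -2786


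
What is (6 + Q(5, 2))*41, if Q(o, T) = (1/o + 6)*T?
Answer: 3772/5 ≈ 754.40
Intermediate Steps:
Q(o, T) = T*(6 + 1/o) (Q(o, T) = (6 + 1/o)*T = T*(6 + 1/o))
(6 + Q(5, 2))*41 = (6 + (6*2 + 2/5))*41 = (6 + (12 + 2*(⅕)))*41 = (6 + (12 + ⅖))*41 = (6 + 62/5)*41 = (92/5)*41 = 3772/5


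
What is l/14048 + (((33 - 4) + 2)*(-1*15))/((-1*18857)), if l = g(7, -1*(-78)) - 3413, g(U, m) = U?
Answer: -28847311/132451568 ≈ -0.21780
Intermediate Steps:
l = -3406 (l = 7 - 3413 = -3406)
l/14048 + (((33 - 4) + 2)*(-1*15))/((-1*18857)) = -3406/14048 + (((33 - 4) + 2)*(-1*15))/((-1*18857)) = -3406*1/14048 + ((29 + 2)*(-15))/(-18857) = -1703/7024 + (31*(-15))*(-1/18857) = -1703/7024 - 465*(-1/18857) = -1703/7024 + 465/18857 = -28847311/132451568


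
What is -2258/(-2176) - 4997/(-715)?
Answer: 6243971/777920 ≈ 8.0265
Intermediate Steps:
-2258/(-2176) - 4997/(-715) = -2258*(-1/2176) - 4997*(-1/715) = 1129/1088 + 4997/715 = 6243971/777920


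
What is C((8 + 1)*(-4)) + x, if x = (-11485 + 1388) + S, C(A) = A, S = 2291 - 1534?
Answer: -9376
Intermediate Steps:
S = 757
x = -9340 (x = (-11485 + 1388) + 757 = -10097 + 757 = -9340)
C((8 + 1)*(-4)) + x = (8 + 1)*(-4) - 9340 = 9*(-4) - 9340 = -36 - 9340 = -9376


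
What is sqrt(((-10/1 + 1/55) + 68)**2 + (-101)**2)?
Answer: sqrt(41040506)/55 ≈ 116.48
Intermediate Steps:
sqrt(((-10/1 + 1/55) + 68)**2 + (-101)**2) = sqrt(((-10*1 + 1*(1/55)) + 68)**2 + 10201) = sqrt(((-10 + 1/55) + 68)**2 + 10201) = sqrt((-549/55 + 68)**2 + 10201) = sqrt((3191/55)**2 + 10201) = sqrt(10182481/3025 + 10201) = sqrt(41040506/3025) = sqrt(41040506)/55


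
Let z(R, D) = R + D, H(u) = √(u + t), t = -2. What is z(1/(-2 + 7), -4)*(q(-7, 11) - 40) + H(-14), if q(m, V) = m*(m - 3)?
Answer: -114 + 4*I ≈ -114.0 + 4.0*I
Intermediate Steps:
q(m, V) = m*(-3 + m)
H(u) = √(-2 + u) (H(u) = √(u - 2) = √(-2 + u))
z(R, D) = D + R
z(1/(-2 + 7), -4)*(q(-7, 11) - 40) + H(-14) = (-4 + 1/(-2 + 7))*(-7*(-3 - 7) - 40) + √(-2 - 14) = (-4 + 1/5)*(-7*(-10) - 40) + √(-16) = (-4 + ⅕)*(70 - 40) + 4*I = -19/5*30 + 4*I = -114 + 4*I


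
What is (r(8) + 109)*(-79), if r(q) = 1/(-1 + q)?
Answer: -60356/7 ≈ -8622.3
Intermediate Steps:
(r(8) + 109)*(-79) = (1/(-1 + 8) + 109)*(-79) = (1/7 + 109)*(-79) = (⅐ + 109)*(-79) = (764/7)*(-79) = -60356/7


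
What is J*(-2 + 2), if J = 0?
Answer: 0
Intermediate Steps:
J*(-2 + 2) = 0*(-2 + 2) = 0*0 = 0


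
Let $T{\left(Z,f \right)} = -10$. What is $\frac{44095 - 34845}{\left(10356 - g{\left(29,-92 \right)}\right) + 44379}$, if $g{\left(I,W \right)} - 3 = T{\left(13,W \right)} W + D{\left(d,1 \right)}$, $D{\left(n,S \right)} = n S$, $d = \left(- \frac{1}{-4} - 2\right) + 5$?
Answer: $\frac{7400}{43047} \approx 0.17191$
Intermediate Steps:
$d = \frac{13}{4}$ ($d = \left(\left(-1\right) \left(- \frac{1}{4}\right) - 2\right) + 5 = \left(\frac{1}{4} - 2\right) + 5 = - \frac{7}{4} + 5 = \frac{13}{4} \approx 3.25$)
$D{\left(n,S \right)} = S n$
$g{\left(I,W \right)} = \frac{25}{4} - 10 W$ ($g{\left(I,W \right)} = 3 - \left(- \frac{13}{4} + 10 W\right) = \frac{25}{4} - 10 W$)
$\frac{44095 - 34845}{\left(10356 - g{\left(29,-92 \right)}\right) + 44379} = \frac{44095 - 34845}{\left(10356 - \left(\frac{25}{4} - -920\right)\right) + 44379} = \frac{9250}{\left(10356 - \left(\frac{25}{4} + 920\right)\right) + 44379} = \frac{9250}{\left(10356 - \frac{3705}{4}\right) + 44379} = \frac{9250}{\frac{37719}{4} + 44379} = \frac{9250}{\frac{215235}{4}} = 9250 \cdot \frac{4}{215235} = \frac{7400}{43047}$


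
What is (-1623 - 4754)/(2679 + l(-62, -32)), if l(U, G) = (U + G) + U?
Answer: -6377/2523 ≈ -2.5275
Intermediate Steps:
l(U, G) = G + 2*U (l(U, G) = (G + U) + U = G + 2*U)
(-1623 - 4754)/(2679 + l(-62, -32)) = (-1623 - 4754)/(2679 + (-32 + 2*(-62))) = -6377/(2679 + (-32 - 124)) = -6377/(2679 - 156) = -6377/2523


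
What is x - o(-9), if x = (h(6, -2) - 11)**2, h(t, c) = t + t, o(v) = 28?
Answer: -27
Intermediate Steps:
h(t, c) = 2*t
x = 1 (x = (2*6 - 11)**2 = (12 - 11)**2 = 1**2 = 1)
x - o(-9) = 1 - 1*28 = 1 - 28 = -27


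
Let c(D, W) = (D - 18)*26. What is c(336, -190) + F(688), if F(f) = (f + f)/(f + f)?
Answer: 8269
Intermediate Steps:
c(D, W) = -468 + 26*D (c(D, W) = (-18 + D)*26 = -468 + 26*D)
F(f) = 1 (F(f) = (2*f)/((2*f)) = (2*f)*(1/(2*f)) = 1)
c(336, -190) + F(688) = (-468 + 26*336) + 1 = (-468 + 8736) + 1 = 8268 + 1 = 8269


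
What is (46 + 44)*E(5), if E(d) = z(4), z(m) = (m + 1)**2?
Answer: 2250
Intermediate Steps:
z(m) = (1 + m)**2
E(d) = 25 (E(d) = (1 + 4)**2 = 5**2 = 25)
(46 + 44)*E(5) = (46 + 44)*25 = 90*25 = 2250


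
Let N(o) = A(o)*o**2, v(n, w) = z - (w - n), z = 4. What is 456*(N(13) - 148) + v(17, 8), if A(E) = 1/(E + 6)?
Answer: -63419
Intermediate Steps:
A(E) = 1/(6 + E)
v(n, w) = 4 + n - w (v(n, w) = 4 - (w - n) = 4 + (n - w) = 4 + n - w)
N(o) = o**2/(6 + o)
456*(N(13) - 148) + v(17, 8) = 456*(13**2/(6 + 13) - 148) + (4 + 17 - 1*8) = 456*(169/19 - 148) + (4 + 17 - 8) = 456*(169*(1/19) - 148) + 13 = 456*(169/19 - 148) + 13 = 456*(-2643/19) + 13 = -63432 + 13 = -63419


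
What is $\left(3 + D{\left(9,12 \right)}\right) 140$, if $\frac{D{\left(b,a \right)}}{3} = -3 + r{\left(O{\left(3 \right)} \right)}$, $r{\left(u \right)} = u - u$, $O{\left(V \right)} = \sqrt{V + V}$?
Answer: $-840$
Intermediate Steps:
$O{\left(V \right)} = \sqrt{2} \sqrt{V}$ ($O{\left(V \right)} = \sqrt{2 V} = \sqrt{2} \sqrt{V}$)
$r{\left(u \right)} = 0$
$D{\left(b,a \right)} = -9$ ($D{\left(b,a \right)} = 3 \left(-3 + 0\right) = 3 \left(-3\right) = -9$)
$\left(3 + D{\left(9,12 \right)}\right) 140 = \left(3 - 9\right) 140 = \left(-6\right) 140 = -840$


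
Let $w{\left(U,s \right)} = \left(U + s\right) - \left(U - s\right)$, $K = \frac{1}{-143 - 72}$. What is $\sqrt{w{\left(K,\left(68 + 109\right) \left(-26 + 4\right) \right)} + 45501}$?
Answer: $\sqrt{37713} \approx 194.2$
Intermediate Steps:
$K = - \frac{1}{215}$ ($K = \frac{1}{-215} = - \frac{1}{215} \approx -0.0046512$)
$w{\left(U,s \right)} = 2 s$
$\sqrt{w{\left(K,\left(68 + 109\right) \left(-26 + 4\right) \right)} + 45501} = \sqrt{2 \left(68 + 109\right) \left(-26 + 4\right) + 45501} = \sqrt{2 \cdot 177 \left(-22\right) + 45501} = \sqrt{2 \left(-3894\right) + 45501} = \sqrt{-7788 + 45501} = \sqrt{37713}$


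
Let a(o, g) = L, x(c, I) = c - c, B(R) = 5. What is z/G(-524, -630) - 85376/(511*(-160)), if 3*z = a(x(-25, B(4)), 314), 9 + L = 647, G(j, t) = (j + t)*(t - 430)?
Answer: 195848861/187522692 ≈ 1.0444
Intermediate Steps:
G(j, t) = (-430 + t)*(j + t) (G(j, t) = (j + t)*(-430 + t) = (-430 + t)*(j + t))
x(c, I) = 0
L = 638 (L = -9 + 647 = 638)
a(o, g) = 638
z = 638/3 (z = (⅓)*638 = 638/3 ≈ 212.67)
z/G(-524, -630) - 85376/(511*(-160)) = 638/(3*((-630)² - 430*(-524) - 430*(-630) - 524*(-630))) - 85376/(511*(-160)) = 638/(3*(396900 + 225320 + 270900 + 330120)) - 85376/(-81760) = (638/3)/1223240 - 85376*(-1/81760) = (638/3)*(1/1223240) + 2668/2555 = 319/1834860 + 2668/2555 = 195848861/187522692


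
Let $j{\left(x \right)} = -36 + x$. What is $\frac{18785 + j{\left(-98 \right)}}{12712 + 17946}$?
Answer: $\frac{18651}{30658} \approx 0.60836$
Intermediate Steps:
$\frac{18785 + j{\left(-98 \right)}}{12712 + 17946} = \frac{18785 - 134}{12712 + 17946} = \frac{18785 - 134}{30658} = 18651 \cdot \frac{1}{30658} = \frac{18651}{30658}$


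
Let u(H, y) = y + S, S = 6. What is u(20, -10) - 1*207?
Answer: -211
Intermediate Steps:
u(H, y) = 6 + y (u(H, y) = y + 6 = 6 + y)
u(20, -10) - 1*207 = (6 - 10) - 1*207 = -4 - 207 = -211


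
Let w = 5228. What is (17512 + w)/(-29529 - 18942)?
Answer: -7580/16157 ≈ -0.46915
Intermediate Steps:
(17512 + w)/(-29529 - 18942) = (17512 + 5228)/(-29529 - 18942) = 22740/(-48471) = 22740*(-1/48471) = -7580/16157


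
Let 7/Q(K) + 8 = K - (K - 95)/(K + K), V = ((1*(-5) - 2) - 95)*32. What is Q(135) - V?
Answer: 11179389/3425 ≈ 3264.1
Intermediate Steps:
V = -3264 (V = ((-5 - 2) - 95)*32 = (-7 - 95)*32 = -102*32 = -3264)
Q(K) = 7/(-8 + K - (-95 + K)/(2*K)) (Q(K) = 7/(-8 + (K - (K - 95)/(K + K))) = 7/(-8 + (K - (-95 + K)/(2*K))) = 7/(-8 + K - (-95 + K)/(2*K)))
Q(135) - V = 14*135/(95 - 17*135 + 2*135²) - 1*(-3264) = 14*135/(95 - 2295 + 2*18225) + 3264 = 14*135/(95 - 2295 + 36450) + 3264 = 14*135/34250 + 3264 = 14*135*(1/34250) + 3264 = 189/3425 + 3264 = 11179389/3425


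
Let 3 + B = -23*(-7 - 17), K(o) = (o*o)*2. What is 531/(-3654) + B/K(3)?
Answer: 6162/203 ≈ 30.355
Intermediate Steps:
K(o) = 2*o² (K(o) = o²*2 = 2*o²)
B = 549 (B = -3 - 23*(-7 - 17) = -3 - 23*(-24) = -3 + 552 = 549)
531/(-3654) + B/K(3) = 531/(-3654) + 549/((2*3²)) = 531*(-1/3654) + 549/((2*9)) = -59/406 + 549/18 = -59/406 + 549*(1/18) = -59/406 + 61/2 = 6162/203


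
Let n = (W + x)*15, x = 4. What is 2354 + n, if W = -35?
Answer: 1889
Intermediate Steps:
n = -465 (n = (-35 + 4)*15 = -31*15 = -465)
2354 + n = 2354 - 465 = 1889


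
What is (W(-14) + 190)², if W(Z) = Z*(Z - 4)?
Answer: 195364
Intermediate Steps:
W(Z) = Z*(-4 + Z)
(W(-14) + 190)² = (-14*(-4 - 14) + 190)² = (-14*(-18) + 190)² = (252 + 190)² = 442² = 195364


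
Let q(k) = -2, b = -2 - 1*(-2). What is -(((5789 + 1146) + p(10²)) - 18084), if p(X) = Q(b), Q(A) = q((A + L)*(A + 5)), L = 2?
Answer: 11151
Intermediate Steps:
b = 0 (b = -2 + 2 = 0)
Q(A) = -2
p(X) = -2
-(((5789 + 1146) + p(10²)) - 18084) = -(((5789 + 1146) - 2) - 18084) = -((6935 - 2) - 18084) = -(6933 - 18084) = -1*(-11151) = 11151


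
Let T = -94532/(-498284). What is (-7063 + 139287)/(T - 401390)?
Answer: -16471275904/50001530057 ≈ -0.32942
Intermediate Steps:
T = 23633/124571 (T = -94532*(-1/498284) = 23633/124571 ≈ 0.18972)
(-7063 + 139287)/(T - 401390) = (-7063 + 139287)/(23633/124571 - 401390) = 132224/(-50001530057/124571) = 132224*(-124571/50001530057) = -16471275904/50001530057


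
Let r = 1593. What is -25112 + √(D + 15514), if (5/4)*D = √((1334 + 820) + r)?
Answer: -25112 + √(387850 + 20*√3747)/5 ≈ -24987.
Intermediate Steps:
D = 4*√3747/5 (D = 4*√((1334 + 820) + 1593)/5 = 4*√(2154 + 1593)/5 = 4*√3747/5 ≈ 48.970)
-25112 + √(D + 15514) = -25112 + √(4*√3747/5 + 15514) = -25112 + √(15514 + 4*√3747/5)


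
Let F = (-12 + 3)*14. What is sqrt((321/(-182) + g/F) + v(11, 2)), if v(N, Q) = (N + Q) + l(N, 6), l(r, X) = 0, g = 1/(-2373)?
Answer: sqrt(96238034373)/92547 ≈ 3.3521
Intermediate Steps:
F = -126 (F = -9*14 = -126)
g = -1/2373 ≈ -0.00042141
v(N, Q) = N + Q (v(N, Q) = (N + Q) + 0 = N + Q)
sqrt((321/(-182) + g/F) + v(11, 2)) = sqrt((321/(-182) - 1/2373/(-126)) + (11 + 2)) = sqrt((321*(-1/182) - 1/2373*(-1/126)) + 13) = sqrt((-321/182 + 1/298998) + 13) = sqrt(-3427792/1943487 + 13) = sqrt(21837539/1943487) = sqrt(96238034373)/92547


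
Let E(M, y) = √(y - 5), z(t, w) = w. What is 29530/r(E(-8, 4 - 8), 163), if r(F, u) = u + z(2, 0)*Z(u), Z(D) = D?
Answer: 29530/163 ≈ 181.17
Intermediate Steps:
E(M, y) = √(-5 + y)
r(F, u) = u (r(F, u) = u + 0*u = u + 0 = u)
29530/r(E(-8, 4 - 8), 163) = 29530/163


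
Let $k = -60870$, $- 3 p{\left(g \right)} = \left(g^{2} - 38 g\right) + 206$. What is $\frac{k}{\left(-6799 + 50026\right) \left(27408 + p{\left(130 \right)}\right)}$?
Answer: $- \frac{10145}{168244287} \approx -6.0299 \cdot 10^{-5}$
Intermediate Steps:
$p{\left(g \right)} = - \frac{206}{3} - \frac{g^{2}}{3} + \frac{38 g}{3}$ ($p{\left(g \right)} = - \frac{\left(g^{2} - 38 g\right) + 206}{3} = - \frac{206 + g^{2} - 38 g}{3} = - \frac{206}{3} - \frac{g^{2}}{3} + \frac{38 g}{3}$)
$\frac{k}{\left(-6799 + 50026\right) \left(27408 + p{\left(130 \right)}\right)} = - \frac{60870}{\left(-6799 + 50026\right) \left(27408 - \left(-1578 + \frac{16900}{3}\right)\right)} = - \frac{60870}{43227 \left(27408 - \frac{12166}{3}\right)} = - \frac{60870}{43227 \cdot \frac{70058}{3}} = - \frac{60870}{1009465722} = \left(-60870\right) \frac{1}{1009465722} = - \frac{10145}{168244287}$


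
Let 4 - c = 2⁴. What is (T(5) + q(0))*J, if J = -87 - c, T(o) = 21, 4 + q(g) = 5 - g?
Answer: -1650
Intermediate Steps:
c = -12 (c = 4 - 1*2⁴ = 4 - 1*16 = 4 - 16 = -12)
q(g) = 1 - g (q(g) = -4 + (5 - g) = 1 - g)
J = -75 (J = -87 - 1*(-12) = -87 + 12 = -75)
(T(5) + q(0))*J = (21 + (1 - 1*0))*(-75) = (21 + (1 + 0))*(-75) = (21 + 1)*(-75) = 22*(-75) = -1650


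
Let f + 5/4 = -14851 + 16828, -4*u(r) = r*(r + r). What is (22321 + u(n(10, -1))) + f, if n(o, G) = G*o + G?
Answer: 96945/4 ≈ 24236.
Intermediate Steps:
n(o, G) = G + G*o
u(r) = -r²/2 (u(r) = -r*(r + r)/4 = -r*2*r/4 = -r²/2)
f = 7903/4 (f = -5/4 + (-14851 + 16828) = -5/4 + 1977 = 7903/4 ≈ 1975.8)
(22321 + u(n(10, -1))) + f = (22321 - (1 + 10)²/2) + 7903/4 = (22321 - (-1*11)²/2) + 7903/4 = (22321 - ½*(-11)²) + 7903/4 = (22321 - ½*121) + 7903/4 = (22321 - 121/2) + 7903/4 = 44521/2 + 7903/4 = 96945/4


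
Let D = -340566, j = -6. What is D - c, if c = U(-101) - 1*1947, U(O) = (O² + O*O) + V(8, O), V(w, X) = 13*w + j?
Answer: -359119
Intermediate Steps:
V(w, X) = -6 + 13*w (V(w, X) = 13*w - 6 = -6 + 13*w)
U(O) = 98 + 2*O² (U(O) = (O² + O*O) + (-6 + 13*8) = (O² + O²) + (-6 + 104) = 2*O² + 98 = 98 + 2*O²)
c = 18553 (c = (98 + 2*(-101)²) - 1*1947 = (98 + 2*10201) - 1947 = (98 + 20402) - 1947 = 20500 - 1947 = 18553)
D - c = -340566 - 1*18553 = -340566 - 18553 = -359119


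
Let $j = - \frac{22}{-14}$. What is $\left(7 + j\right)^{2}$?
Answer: $\frac{3600}{49} \approx 73.469$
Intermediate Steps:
$j = \frac{11}{7}$ ($j = \left(-22\right) \left(- \frac{1}{14}\right) = \frac{11}{7} \approx 1.5714$)
$\left(7 + j\right)^{2} = \left(7 + \frac{11}{7}\right)^{2} = \left(\frac{60}{7}\right)^{2} = \frac{3600}{49}$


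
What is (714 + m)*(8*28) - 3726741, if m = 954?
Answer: -3353109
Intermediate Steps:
(714 + m)*(8*28) - 3726741 = (714 + 954)*(8*28) - 3726741 = 1668*224 - 3726741 = 373632 - 3726741 = -3353109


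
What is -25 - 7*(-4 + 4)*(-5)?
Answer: -25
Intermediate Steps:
-25 - 7*(-4 + 4)*(-5) = -25 - 0*(-5) = -25 - 7*0 = -25 + 0 = -25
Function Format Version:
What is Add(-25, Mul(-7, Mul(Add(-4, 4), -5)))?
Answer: -25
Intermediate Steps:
Add(-25, Mul(-7, Mul(Add(-4, 4), -5))) = Add(-25, Mul(-7, Mul(0, -5))) = Add(-25, Mul(-7, 0)) = Add(-25, 0) = -25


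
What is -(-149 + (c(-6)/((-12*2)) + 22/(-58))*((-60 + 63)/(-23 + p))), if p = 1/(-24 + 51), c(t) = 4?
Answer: 1071095/7192 ≈ 148.93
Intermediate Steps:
p = 1/27 ≈ 0.037037
-(-149 + (c(-6)/((-12*2)) + 22/(-58))*((-60 + 63)/(-23 + p))) = -(-149 + (4/((-12*2)) + 22/(-58))*((-60 + 63)/(-23 + 1/27))) = -(-149 + (4/(-24) + 22*(-1/58))*(3/(-620/27))) = -(-149 + (4*(-1/24) - 11/29)*(3*(-27/620))) = -(-149 + (-1/6 - 11/29)*(-81/620)) = -(-149 - 95/174*(-81/620)) = -(-149 + 513/7192) = -1*(-1071095/7192) = 1071095/7192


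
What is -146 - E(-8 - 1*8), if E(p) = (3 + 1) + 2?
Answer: -152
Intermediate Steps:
E(p) = 6 (E(p) = 4 + 2 = 6)
-146 - E(-8 - 1*8) = -146 - 1*6 = -146 - 6 = -152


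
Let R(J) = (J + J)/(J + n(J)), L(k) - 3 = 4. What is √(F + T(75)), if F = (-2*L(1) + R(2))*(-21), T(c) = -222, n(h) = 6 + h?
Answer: √1590/5 ≈ 7.9750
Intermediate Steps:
L(k) = 7 (L(k) = 3 + 4 = 7)
R(J) = 2*J/(6 + 2*J) (R(J) = (J + J)/(J + (6 + J)) = (2*J)/(6 + 2*J) = 2*J/(6 + 2*J))
F = 1428/5 (F = (-2*7 + 2/(3 + 2))*(-21) = (-14 + 2/5)*(-21) = (-14 + 2*(⅕))*(-21) = (-14 + ⅖)*(-21) = -68/5*(-21) = 1428/5 ≈ 285.60)
√(F + T(75)) = √(1428/5 - 222) = √(318/5) = √1590/5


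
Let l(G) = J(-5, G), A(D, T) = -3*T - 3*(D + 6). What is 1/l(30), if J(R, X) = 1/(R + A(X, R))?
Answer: -98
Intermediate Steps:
A(D, T) = -18 - 3*D - 3*T (A(D, T) = -3*T - 3*(6 + D) = -3*T + (-18 - 3*D) = -18 - 3*D - 3*T)
J(R, X) = 1/(-18 - 3*X - 2*R) (J(R, X) = 1/(R + (-18 - 3*X - 3*R)) = 1/(R + (-18 - 3*R - 3*X)) = 1/(-18 - 3*X - 2*R))
l(G) = -1/(8 + 3*G) (l(G) = -1/(18 + 2*(-5) + 3*G) = -1/(18 - 10 + 3*G) = -1/(8 + 3*G))
1/l(30) = 1/(-1/(8 + 3*30)) = 1/(-1/(8 + 90)) = 1/(-1/98) = -98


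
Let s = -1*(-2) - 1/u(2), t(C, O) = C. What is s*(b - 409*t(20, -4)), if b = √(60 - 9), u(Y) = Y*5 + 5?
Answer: -47444/3 + 29*√51/15 ≈ -15801.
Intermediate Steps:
u(Y) = 5 + 5*Y (u(Y) = 5*Y + 5 = 5 + 5*Y)
b = √51 ≈ 7.1414
s = 29/15 (s = -1*(-2) - 1/(5 + 5*2) = 2 - 1/(5 + 10) = 2 - 1/15 = 29/15 ≈ 1.9333)
s*(b - 409*t(20, -4)) = 29*(√51 - 409*20)/15 = 29*(√51 - 8180)/15 = 29*(-8180 + √51)/15 = -47444/3 + 29*√51/15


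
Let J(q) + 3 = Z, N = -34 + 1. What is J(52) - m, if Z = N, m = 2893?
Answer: -2929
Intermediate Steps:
N = -33
Z = -33
J(q) = -36 (J(q) = -3 - 33 = -36)
J(52) - m = -36 - 1*2893 = -36 - 2893 = -2929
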